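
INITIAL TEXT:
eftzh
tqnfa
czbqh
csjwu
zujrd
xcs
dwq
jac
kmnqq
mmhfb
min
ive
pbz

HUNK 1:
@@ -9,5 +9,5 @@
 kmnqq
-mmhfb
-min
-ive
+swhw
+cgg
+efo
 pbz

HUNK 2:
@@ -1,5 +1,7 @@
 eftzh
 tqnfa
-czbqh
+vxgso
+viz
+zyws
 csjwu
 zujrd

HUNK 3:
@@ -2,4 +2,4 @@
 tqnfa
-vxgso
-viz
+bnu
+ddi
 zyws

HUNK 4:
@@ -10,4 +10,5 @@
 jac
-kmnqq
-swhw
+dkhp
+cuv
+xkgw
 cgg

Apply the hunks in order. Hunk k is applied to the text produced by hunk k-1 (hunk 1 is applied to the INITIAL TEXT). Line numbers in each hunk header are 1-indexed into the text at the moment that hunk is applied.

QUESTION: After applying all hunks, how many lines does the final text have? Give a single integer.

Answer: 16

Derivation:
Hunk 1: at line 9 remove [mmhfb,min,ive] add [swhw,cgg,efo] -> 13 lines: eftzh tqnfa czbqh csjwu zujrd xcs dwq jac kmnqq swhw cgg efo pbz
Hunk 2: at line 1 remove [czbqh] add [vxgso,viz,zyws] -> 15 lines: eftzh tqnfa vxgso viz zyws csjwu zujrd xcs dwq jac kmnqq swhw cgg efo pbz
Hunk 3: at line 2 remove [vxgso,viz] add [bnu,ddi] -> 15 lines: eftzh tqnfa bnu ddi zyws csjwu zujrd xcs dwq jac kmnqq swhw cgg efo pbz
Hunk 4: at line 10 remove [kmnqq,swhw] add [dkhp,cuv,xkgw] -> 16 lines: eftzh tqnfa bnu ddi zyws csjwu zujrd xcs dwq jac dkhp cuv xkgw cgg efo pbz
Final line count: 16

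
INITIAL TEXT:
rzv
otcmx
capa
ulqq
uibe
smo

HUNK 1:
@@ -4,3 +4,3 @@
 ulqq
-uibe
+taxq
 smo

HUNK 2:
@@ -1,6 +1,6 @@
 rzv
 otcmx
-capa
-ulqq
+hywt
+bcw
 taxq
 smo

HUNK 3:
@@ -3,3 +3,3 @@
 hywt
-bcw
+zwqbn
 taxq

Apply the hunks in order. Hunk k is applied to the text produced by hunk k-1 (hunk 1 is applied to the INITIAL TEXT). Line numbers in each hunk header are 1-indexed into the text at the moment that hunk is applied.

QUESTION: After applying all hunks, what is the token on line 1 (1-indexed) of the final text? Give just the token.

Answer: rzv

Derivation:
Hunk 1: at line 4 remove [uibe] add [taxq] -> 6 lines: rzv otcmx capa ulqq taxq smo
Hunk 2: at line 1 remove [capa,ulqq] add [hywt,bcw] -> 6 lines: rzv otcmx hywt bcw taxq smo
Hunk 3: at line 3 remove [bcw] add [zwqbn] -> 6 lines: rzv otcmx hywt zwqbn taxq smo
Final line 1: rzv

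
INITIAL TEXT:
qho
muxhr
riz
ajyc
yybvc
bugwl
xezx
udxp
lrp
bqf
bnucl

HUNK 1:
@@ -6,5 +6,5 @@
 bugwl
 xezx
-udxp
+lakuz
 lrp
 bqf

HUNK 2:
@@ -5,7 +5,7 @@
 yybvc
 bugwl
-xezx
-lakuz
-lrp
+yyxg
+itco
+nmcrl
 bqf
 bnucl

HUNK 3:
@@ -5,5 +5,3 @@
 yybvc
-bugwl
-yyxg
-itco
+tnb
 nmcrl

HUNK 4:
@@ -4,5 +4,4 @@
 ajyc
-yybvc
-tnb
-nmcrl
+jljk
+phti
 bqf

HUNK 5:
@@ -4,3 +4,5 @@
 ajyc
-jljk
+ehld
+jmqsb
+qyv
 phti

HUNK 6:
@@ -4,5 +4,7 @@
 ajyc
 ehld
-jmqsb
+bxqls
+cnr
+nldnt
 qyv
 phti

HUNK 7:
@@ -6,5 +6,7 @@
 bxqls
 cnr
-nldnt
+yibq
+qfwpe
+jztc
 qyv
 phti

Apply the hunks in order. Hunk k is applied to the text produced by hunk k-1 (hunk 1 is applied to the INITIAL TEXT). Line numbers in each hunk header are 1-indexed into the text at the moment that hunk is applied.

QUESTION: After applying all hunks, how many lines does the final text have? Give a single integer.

Hunk 1: at line 6 remove [udxp] add [lakuz] -> 11 lines: qho muxhr riz ajyc yybvc bugwl xezx lakuz lrp bqf bnucl
Hunk 2: at line 5 remove [xezx,lakuz,lrp] add [yyxg,itco,nmcrl] -> 11 lines: qho muxhr riz ajyc yybvc bugwl yyxg itco nmcrl bqf bnucl
Hunk 3: at line 5 remove [bugwl,yyxg,itco] add [tnb] -> 9 lines: qho muxhr riz ajyc yybvc tnb nmcrl bqf bnucl
Hunk 4: at line 4 remove [yybvc,tnb,nmcrl] add [jljk,phti] -> 8 lines: qho muxhr riz ajyc jljk phti bqf bnucl
Hunk 5: at line 4 remove [jljk] add [ehld,jmqsb,qyv] -> 10 lines: qho muxhr riz ajyc ehld jmqsb qyv phti bqf bnucl
Hunk 6: at line 4 remove [jmqsb] add [bxqls,cnr,nldnt] -> 12 lines: qho muxhr riz ajyc ehld bxqls cnr nldnt qyv phti bqf bnucl
Hunk 7: at line 6 remove [nldnt] add [yibq,qfwpe,jztc] -> 14 lines: qho muxhr riz ajyc ehld bxqls cnr yibq qfwpe jztc qyv phti bqf bnucl
Final line count: 14

Answer: 14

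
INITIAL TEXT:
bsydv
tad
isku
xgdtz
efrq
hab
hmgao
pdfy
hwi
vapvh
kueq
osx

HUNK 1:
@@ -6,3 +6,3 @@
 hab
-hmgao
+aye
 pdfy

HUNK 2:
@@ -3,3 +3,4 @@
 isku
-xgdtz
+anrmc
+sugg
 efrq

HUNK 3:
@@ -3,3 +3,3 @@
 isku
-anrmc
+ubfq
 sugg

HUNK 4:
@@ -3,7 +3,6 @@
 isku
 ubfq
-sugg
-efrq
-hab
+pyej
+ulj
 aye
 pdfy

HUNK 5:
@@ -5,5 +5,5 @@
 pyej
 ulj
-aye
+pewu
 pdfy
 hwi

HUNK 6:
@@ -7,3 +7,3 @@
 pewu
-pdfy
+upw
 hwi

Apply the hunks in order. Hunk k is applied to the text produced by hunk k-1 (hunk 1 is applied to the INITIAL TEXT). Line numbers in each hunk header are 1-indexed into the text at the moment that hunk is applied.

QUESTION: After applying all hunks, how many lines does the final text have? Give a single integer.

Answer: 12

Derivation:
Hunk 1: at line 6 remove [hmgao] add [aye] -> 12 lines: bsydv tad isku xgdtz efrq hab aye pdfy hwi vapvh kueq osx
Hunk 2: at line 3 remove [xgdtz] add [anrmc,sugg] -> 13 lines: bsydv tad isku anrmc sugg efrq hab aye pdfy hwi vapvh kueq osx
Hunk 3: at line 3 remove [anrmc] add [ubfq] -> 13 lines: bsydv tad isku ubfq sugg efrq hab aye pdfy hwi vapvh kueq osx
Hunk 4: at line 3 remove [sugg,efrq,hab] add [pyej,ulj] -> 12 lines: bsydv tad isku ubfq pyej ulj aye pdfy hwi vapvh kueq osx
Hunk 5: at line 5 remove [aye] add [pewu] -> 12 lines: bsydv tad isku ubfq pyej ulj pewu pdfy hwi vapvh kueq osx
Hunk 6: at line 7 remove [pdfy] add [upw] -> 12 lines: bsydv tad isku ubfq pyej ulj pewu upw hwi vapvh kueq osx
Final line count: 12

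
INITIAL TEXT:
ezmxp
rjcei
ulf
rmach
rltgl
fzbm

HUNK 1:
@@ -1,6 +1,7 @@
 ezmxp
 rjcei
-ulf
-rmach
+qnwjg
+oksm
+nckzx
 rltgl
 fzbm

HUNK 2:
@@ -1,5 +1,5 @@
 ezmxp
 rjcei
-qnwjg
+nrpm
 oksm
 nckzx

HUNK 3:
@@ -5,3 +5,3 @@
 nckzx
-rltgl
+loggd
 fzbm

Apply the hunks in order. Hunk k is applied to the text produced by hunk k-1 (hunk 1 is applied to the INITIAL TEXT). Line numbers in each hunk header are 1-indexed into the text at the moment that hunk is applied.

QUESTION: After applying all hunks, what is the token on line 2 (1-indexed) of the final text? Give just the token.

Answer: rjcei

Derivation:
Hunk 1: at line 1 remove [ulf,rmach] add [qnwjg,oksm,nckzx] -> 7 lines: ezmxp rjcei qnwjg oksm nckzx rltgl fzbm
Hunk 2: at line 1 remove [qnwjg] add [nrpm] -> 7 lines: ezmxp rjcei nrpm oksm nckzx rltgl fzbm
Hunk 3: at line 5 remove [rltgl] add [loggd] -> 7 lines: ezmxp rjcei nrpm oksm nckzx loggd fzbm
Final line 2: rjcei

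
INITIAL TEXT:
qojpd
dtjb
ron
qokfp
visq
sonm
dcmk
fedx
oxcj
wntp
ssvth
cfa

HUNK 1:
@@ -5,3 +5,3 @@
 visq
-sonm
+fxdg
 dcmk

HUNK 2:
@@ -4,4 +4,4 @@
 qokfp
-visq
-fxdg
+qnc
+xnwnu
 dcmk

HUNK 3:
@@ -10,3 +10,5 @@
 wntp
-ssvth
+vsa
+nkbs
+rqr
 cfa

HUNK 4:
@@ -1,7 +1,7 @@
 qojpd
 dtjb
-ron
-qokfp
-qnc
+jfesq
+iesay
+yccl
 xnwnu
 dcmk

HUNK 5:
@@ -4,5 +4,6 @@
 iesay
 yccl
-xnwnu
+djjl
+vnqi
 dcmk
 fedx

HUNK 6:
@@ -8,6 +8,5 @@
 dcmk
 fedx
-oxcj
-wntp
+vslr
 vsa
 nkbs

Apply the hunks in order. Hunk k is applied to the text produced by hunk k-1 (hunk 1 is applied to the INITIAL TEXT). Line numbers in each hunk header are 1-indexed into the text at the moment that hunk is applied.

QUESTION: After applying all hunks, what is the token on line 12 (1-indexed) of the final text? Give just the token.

Hunk 1: at line 5 remove [sonm] add [fxdg] -> 12 lines: qojpd dtjb ron qokfp visq fxdg dcmk fedx oxcj wntp ssvth cfa
Hunk 2: at line 4 remove [visq,fxdg] add [qnc,xnwnu] -> 12 lines: qojpd dtjb ron qokfp qnc xnwnu dcmk fedx oxcj wntp ssvth cfa
Hunk 3: at line 10 remove [ssvth] add [vsa,nkbs,rqr] -> 14 lines: qojpd dtjb ron qokfp qnc xnwnu dcmk fedx oxcj wntp vsa nkbs rqr cfa
Hunk 4: at line 1 remove [ron,qokfp,qnc] add [jfesq,iesay,yccl] -> 14 lines: qojpd dtjb jfesq iesay yccl xnwnu dcmk fedx oxcj wntp vsa nkbs rqr cfa
Hunk 5: at line 4 remove [xnwnu] add [djjl,vnqi] -> 15 lines: qojpd dtjb jfesq iesay yccl djjl vnqi dcmk fedx oxcj wntp vsa nkbs rqr cfa
Hunk 6: at line 8 remove [oxcj,wntp] add [vslr] -> 14 lines: qojpd dtjb jfesq iesay yccl djjl vnqi dcmk fedx vslr vsa nkbs rqr cfa
Final line 12: nkbs

Answer: nkbs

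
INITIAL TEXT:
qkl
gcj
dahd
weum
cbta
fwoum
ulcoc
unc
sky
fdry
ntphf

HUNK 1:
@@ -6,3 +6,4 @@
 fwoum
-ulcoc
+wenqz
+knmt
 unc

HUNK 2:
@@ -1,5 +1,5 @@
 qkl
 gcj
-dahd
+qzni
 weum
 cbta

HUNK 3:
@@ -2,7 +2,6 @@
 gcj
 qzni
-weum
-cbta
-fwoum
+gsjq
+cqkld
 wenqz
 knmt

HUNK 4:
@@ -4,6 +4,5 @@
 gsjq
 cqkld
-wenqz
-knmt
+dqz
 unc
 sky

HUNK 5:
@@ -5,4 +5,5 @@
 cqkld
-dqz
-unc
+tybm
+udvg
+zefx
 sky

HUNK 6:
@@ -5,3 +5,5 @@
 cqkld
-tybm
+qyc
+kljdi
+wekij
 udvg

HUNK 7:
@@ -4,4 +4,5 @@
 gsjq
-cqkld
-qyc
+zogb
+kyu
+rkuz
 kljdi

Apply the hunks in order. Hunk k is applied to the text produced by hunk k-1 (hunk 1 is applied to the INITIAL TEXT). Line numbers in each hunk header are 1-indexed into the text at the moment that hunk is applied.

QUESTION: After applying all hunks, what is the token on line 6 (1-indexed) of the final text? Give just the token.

Answer: kyu

Derivation:
Hunk 1: at line 6 remove [ulcoc] add [wenqz,knmt] -> 12 lines: qkl gcj dahd weum cbta fwoum wenqz knmt unc sky fdry ntphf
Hunk 2: at line 1 remove [dahd] add [qzni] -> 12 lines: qkl gcj qzni weum cbta fwoum wenqz knmt unc sky fdry ntphf
Hunk 3: at line 2 remove [weum,cbta,fwoum] add [gsjq,cqkld] -> 11 lines: qkl gcj qzni gsjq cqkld wenqz knmt unc sky fdry ntphf
Hunk 4: at line 4 remove [wenqz,knmt] add [dqz] -> 10 lines: qkl gcj qzni gsjq cqkld dqz unc sky fdry ntphf
Hunk 5: at line 5 remove [dqz,unc] add [tybm,udvg,zefx] -> 11 lines: qkl gcj qzni gsjq cqkld tybm udvg zefx sky fdry ntphf
Hunk 6: at line 5 remove [tybm] add [qyc,kljdi,wekij] -> 13 lines: qkl gcj qzni gsjq cqkld qyc kljdi wekij udvg zefx sky fdry ntphf
Hunk 7: at line 4 remove [cqkld,qyc] add [zogb,kyu,rkuz] -> 14 lines: qkl gcj qzni gsjq zogb kyu rkuz kljdi wekij udvg zefx sky fdry ntphf
Final line 6: kyu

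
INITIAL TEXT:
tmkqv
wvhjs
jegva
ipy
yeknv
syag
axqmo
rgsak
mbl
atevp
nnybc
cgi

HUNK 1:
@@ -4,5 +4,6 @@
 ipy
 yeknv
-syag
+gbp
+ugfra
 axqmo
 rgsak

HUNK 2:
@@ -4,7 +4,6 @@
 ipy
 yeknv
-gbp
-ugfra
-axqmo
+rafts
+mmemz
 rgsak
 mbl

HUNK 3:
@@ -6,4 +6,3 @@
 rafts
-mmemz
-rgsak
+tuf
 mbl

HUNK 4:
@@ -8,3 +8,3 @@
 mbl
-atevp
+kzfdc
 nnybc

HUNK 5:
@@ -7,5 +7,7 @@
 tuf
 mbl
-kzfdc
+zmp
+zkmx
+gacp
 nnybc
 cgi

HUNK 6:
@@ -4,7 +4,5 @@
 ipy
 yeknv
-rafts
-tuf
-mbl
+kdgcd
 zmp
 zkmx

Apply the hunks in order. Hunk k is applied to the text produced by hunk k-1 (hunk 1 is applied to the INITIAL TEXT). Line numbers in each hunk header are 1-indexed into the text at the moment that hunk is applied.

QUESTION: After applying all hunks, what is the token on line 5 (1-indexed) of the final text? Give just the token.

Answer: yeknv

Derivation:
Hunk 1: at line 4 remove [syag] add [gbp,ugfra] -> 13 lines: tmkqv wvhjs jegva ipy yeknv gbp ugfra axqmo rgsak mbl atevp nnybc cgi
Hunk 2: at line 4 remove [gbp,ugfra,axqmo] add [rafts,mmemz] -> 12 lines: tmkqv wvhjs jegva ipy yeknv rafts mmemz rgsak mbl atevp nnybc cgi
Hunk 3: at line 6 remove [mmemz,rgsak] add [tuf] -> 11 lines: tmkqv wvhjs jegva ipy yeknv rafts tuf mbl atevp nnybc cgi
Hunk 4: at line 8 remove [atevp] add [kzfdc] -> 11 lines: tmkqv wvhjs jegva ipy yeknv rafts tuf mbl kzfdc nnybc cgi
Hunk 5: at line 7 remove [kzfdc] add [zmp,zkmx,gacp] -> 13 lines: tmkqv wvhjs jegva ipy yeknv rafts tuf mbl zmp zkmx gacp nnybc cgi
Hunk 6: at line 4 remove [rafts,tuf,mbl] add [kdgcd] -> 11 lines: tmkqv wvhjs jegva ipy yeknv kdgcd zmp zkmx gacp nnybc cgi
Final line 5: yeknv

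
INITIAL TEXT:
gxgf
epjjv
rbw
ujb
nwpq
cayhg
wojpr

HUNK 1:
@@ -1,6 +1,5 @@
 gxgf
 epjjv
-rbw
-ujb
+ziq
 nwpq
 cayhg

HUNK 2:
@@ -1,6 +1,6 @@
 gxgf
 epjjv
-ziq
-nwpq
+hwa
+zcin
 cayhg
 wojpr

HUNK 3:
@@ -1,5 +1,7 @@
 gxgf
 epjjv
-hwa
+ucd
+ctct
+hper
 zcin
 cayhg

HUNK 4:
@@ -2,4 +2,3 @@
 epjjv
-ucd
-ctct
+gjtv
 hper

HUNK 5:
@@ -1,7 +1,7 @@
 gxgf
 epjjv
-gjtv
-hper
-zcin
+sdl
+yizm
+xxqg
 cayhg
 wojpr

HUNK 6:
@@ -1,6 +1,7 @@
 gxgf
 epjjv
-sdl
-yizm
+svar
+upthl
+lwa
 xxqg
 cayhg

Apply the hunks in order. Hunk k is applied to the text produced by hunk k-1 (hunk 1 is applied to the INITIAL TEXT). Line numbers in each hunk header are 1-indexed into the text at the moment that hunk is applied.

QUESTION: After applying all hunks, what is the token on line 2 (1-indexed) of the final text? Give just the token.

Hunk 1: at line 1 remove [rbw,ujb] add [ziq] -> 6 lines: gxgf epjjv ziq nwpq cayhg wojpr
Hunk 2: at line 1 remove [ziq,nwpq] add [hwa,zcin] -> 6 lines: gxgf epjjv hwa zcin cayhg wojpr
Hunk 3: at line 1 remove [hwa] add [ucd,ctct,hper] -> 8 lines: gxgf epjjv ucd ctct hper zcin cayhg wojpr
Hunk 4: at line 2 remove [ucd,ctct] add [gjtv] -> 7 lines: gxgf epjjv gjtv hper zcin cayhg wojpr
Hunk 5: at line 1 remove [gjtv,hper,zcin] add [sdl,yizm,xxqg] -> 7 lines: gxgf epjjv sdl yizm xxqg cayhg wojpr
Hunk 6: at line 1 remove [sdl,yizm] add [svar,upthl,lwa] -> 8 lines: gxgf epjjv svar upthl lwa xxqg cayhg wojpr
Final line 2: epjjv

Answer: epjjv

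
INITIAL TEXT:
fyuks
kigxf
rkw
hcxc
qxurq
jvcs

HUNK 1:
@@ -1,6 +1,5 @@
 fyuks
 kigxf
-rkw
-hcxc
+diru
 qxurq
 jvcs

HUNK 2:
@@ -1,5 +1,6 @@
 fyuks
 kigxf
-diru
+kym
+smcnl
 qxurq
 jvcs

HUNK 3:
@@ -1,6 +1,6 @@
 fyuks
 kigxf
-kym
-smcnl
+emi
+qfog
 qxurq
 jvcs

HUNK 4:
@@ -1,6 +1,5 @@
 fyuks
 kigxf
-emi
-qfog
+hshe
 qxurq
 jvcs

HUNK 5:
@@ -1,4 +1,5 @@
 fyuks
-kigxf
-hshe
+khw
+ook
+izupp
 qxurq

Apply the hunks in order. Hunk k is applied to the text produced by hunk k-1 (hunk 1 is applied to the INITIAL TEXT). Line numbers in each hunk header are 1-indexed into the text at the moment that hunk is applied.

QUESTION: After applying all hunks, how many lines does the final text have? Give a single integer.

Answer: 6

Derivation:
Hunk 1: at line 1 remove [rkw,hcxc] add [diru] -> 5 lines: fyuks kigxf diru qxurq jvcs
Hunk 2: at line 1 remove [diru] add [kym,smcnl] -> 6 lines: fyuks kigxf kym smcnl qxurq jvcs
Hunk 3: at line 1 remove [kym,smcnl] add [emi,qfog] -> 6 lines: fyuks kigxf emi qfog qxurq jvcs
Hunk 4: at line 1 remove [emi,qfog] add [hshe] -> 5 lines: fyuks kigxf hshe qxurq jvcs
Hunk 5: at line 1 remove [kigxf,hshe] add [khw,ook,izupp] -> 6 lines: fyuks khw ook izupp qxurq jvcs
Final line count: 6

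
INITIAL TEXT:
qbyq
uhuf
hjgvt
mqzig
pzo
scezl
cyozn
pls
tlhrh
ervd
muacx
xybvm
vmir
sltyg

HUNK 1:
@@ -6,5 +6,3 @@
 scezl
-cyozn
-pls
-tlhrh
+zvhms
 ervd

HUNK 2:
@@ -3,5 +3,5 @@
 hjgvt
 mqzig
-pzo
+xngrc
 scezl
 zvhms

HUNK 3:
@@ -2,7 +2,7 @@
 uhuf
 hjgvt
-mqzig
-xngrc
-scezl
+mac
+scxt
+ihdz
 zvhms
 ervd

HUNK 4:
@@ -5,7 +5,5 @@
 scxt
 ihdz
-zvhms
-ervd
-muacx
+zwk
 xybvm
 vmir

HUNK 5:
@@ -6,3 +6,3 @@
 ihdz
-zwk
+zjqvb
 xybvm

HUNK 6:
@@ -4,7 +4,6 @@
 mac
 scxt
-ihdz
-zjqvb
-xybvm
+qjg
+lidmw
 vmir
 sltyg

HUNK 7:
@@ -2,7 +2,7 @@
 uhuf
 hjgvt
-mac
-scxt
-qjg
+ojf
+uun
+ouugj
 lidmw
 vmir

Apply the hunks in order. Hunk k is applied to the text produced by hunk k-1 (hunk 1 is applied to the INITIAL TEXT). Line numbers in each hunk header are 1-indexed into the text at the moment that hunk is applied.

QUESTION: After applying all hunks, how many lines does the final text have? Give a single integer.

Hunk 1: at line 6 remove [cyozn,pls,tlhrh] add [zvhms] -> 12 lines: qbyq uhuf hjgvt mqzig pzo scezl zvhms ervd muacx xybvm vmir sltyg
Hunk 2: at line 3 remove [pzo] add [xngrc] -> 12 lines: qbyq uhuf hjgvt mqzig xngrc scezl zvhms ervd muacx xybvm vmir sltyg
Hunk 3: at line 2 remove [mqzig,xngrc,scezl] add [mac,scxt,ihdz] -> 12 lines: qbyq uhuf hjgvt mac scxt ihdz zvhms ervd muacx xybvm vmir sltyg
Hunk 4: at line 5 remove [zvhms,ervd,muacx] add [zwk] -> 10 lines: qbyq uhuf hjgvt mac scxt ihdz zwk xybvm vmir sltyg
Hunk 5: at line 6 remove [zwk] add [zjqvb] -> 10 lines: qbyq uhuf hjgvt mac scxt ihdz zjqvb xybvm vmir sltyg
Hunk 6: at line 4 remove [ihdz,zjqvb,xybvm] add [qjg,lidmw] -> 9 lines: qbyq uhuf hjgvt mac scxt qjg lidmw vmir sltyg
Hunk 7: at line 2 remove [mac,scxt,qjg] add [ojf,uun,ouugj] -> 9 lines: qbyq uhuf hjgvt ojf uun ouugj lidmw vmir sltyg
Final line count: 9

Answer: 9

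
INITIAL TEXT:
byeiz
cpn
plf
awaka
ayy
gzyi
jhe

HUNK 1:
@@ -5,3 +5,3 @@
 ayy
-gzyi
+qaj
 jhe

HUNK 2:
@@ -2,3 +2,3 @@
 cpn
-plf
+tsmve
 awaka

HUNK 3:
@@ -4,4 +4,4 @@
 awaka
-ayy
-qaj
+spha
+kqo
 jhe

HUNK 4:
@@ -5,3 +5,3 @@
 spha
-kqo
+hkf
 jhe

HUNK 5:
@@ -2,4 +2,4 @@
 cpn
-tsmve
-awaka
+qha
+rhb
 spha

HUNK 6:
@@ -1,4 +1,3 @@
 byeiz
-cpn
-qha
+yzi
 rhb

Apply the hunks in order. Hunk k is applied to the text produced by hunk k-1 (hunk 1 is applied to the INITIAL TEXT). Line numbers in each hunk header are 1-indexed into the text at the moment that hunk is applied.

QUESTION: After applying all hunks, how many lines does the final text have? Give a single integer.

Answer: 6

Derivation:
Hunk 1: at line 5 remove [gzyi] add [qaj] -> 7 lines: byeiz cpn plf awaka ayy qaj jhe
Hunk 2: at line 2 remove [plf] add [tsmve] -> 7 lines: byeiz cpn tsmve awaka ayy qaj jhe
Hunk 3: at line 4 remove [ayy,qaj] add [spha,kqo] -> 7 lines: byeiz cpn tsmve awaka spha kqo jhe
Hunk 4: at line 5 remove [kqo] add [hkf] -> 7 lines: byeiz cpn tsmve awaka spha hkf jhe
Hunk 5: at line 2 remove [tsmve,awaka] add [qha,rhb] -> 7 lines: byeiz cpn qha rhb spha hkf jhe
Hunk 6: at line 1 remove [cpn,qha] add [yzi] -> 6 lines: byeiz yzi rhb spha hkf jhe
Final line count: 6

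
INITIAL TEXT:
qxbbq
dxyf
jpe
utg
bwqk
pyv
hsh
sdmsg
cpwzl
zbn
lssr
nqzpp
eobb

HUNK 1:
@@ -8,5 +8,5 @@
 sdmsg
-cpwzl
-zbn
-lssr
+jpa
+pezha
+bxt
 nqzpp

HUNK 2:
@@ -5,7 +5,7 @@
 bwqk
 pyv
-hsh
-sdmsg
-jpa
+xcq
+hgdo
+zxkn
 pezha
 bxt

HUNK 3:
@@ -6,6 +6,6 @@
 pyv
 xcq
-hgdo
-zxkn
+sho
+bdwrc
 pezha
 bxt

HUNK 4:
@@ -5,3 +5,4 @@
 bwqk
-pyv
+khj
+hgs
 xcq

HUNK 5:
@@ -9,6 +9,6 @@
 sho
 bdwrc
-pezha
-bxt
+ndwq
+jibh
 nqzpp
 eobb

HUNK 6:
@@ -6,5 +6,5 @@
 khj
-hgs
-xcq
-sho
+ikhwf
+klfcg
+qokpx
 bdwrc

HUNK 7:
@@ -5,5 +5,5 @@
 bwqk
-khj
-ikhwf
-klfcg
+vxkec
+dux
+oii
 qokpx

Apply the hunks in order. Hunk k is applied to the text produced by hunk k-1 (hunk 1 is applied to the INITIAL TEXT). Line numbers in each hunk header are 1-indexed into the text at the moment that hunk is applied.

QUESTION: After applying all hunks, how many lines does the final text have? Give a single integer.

Hunk 1: at line 8 remove [cpwzl,zbn,lssr] add [jpa,pezha,bxt] -> 13 lines: qxbbq dxyf jpe utg bwqk pyv hsh sdmsg jpa pezha bxt nqzpp eobb
Hunk 2: at line 5 remove [hsh,sdmsg,jpa] add [xcq,hgdo,zxkn] -> 13 lines: qxbbq dxyf jpe utg bwqk pyv xcq hgdo zxkn pezha bxt nqzpp eobb
Hunk 3: at line 6 remove [hgdo,zxkn] add [sho,bdwrc] -> 13 lines: qxbbq dxyf jpe utg bwqk pyv xcq sho bdwrc pezha bxt nqzpp eobb
Hunk 4: at line 5 remove [pyv] add [khj,hgs] -> 14 lines: qxbbq dxyf jpe utg bwqk khj hgs xcq sho bdwrc pezha bxt nqzpp eobb
Hunk 5: at line 9 remove [pezha,bxt] add [ndwq,jibh] -> 14 lines: qxbbq dxyf jpe utg bwqk khj hgs xcq sho bdwrc ndwq jibh nqzpp eobb
Hunk 6: at line 6 remove [hgs,xcq,sho] add [ikhwf,klfcg,qokpx] -> 14 lines: qxbbq dxyf jpe utg bwqk khj ikhwf klfcg qokpx bdwrc ndwq jibh nqzpp eobb
Hunk 7: at line 5 remove [khj,ikhwf,klfcg] add [vxkec,dux,oii] -> 14 lines: qxbbq dxyf jpe utg bwqk vxkec dux oii qokpx bdwrc ndwq jibh nqzpp eobb
Final line count: 14

Answer: 14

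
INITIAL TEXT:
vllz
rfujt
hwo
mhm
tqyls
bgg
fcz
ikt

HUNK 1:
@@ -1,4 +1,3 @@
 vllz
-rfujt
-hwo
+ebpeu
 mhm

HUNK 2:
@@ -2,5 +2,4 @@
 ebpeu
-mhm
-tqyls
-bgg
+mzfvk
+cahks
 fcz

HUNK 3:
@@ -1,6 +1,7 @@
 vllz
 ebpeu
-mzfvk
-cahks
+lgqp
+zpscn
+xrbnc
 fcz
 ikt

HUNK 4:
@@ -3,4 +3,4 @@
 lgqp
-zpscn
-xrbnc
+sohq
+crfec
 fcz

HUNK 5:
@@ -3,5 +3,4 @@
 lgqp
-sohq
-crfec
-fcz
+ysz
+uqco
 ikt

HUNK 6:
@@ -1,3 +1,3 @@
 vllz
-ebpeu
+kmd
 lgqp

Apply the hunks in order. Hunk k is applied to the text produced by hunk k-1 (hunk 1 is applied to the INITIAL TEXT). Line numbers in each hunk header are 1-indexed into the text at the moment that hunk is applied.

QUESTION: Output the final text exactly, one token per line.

Hunk 1: at line 1 remove [rfujt,hwo] add [ebpeu] -> 7 lines: vllz ebpeu mhm tqyls bgg fcz ikt
Hunk 2: at line 2 remove [mhm,tqyls,bgg] add [mzfvk,cahks] -> 6 lines: vllz ebpeu mzfvk cahks fcz ikt
Hunk 3: at line 1 remove [mzfvk,cahks] add [lgqp,zpscn,xrbnc] -> 7 lines: vllz ebpeu lgqp zpscn xrbnc fcz ikt
Hunk 4: at line 3 remove [zpscn,xrbnc] add [sohq,crfec] -> 7 lines: vllz ebpeu lgqp sohq crfec fcz ikt
Hunk 5: at line 3 remove [sohq,crfec,fcz] add [ysz,uqco] -> 6 lines: vllz ebpeu lgqp ysz uqco ikt
Hunk 6: at line 1 remove [ebpeu] add [kmd] -> 6 lines: vllz kmd lgqp ysz uqco ikt

Answer: vllz
kmd
lgqp
ysz
uqco
ikt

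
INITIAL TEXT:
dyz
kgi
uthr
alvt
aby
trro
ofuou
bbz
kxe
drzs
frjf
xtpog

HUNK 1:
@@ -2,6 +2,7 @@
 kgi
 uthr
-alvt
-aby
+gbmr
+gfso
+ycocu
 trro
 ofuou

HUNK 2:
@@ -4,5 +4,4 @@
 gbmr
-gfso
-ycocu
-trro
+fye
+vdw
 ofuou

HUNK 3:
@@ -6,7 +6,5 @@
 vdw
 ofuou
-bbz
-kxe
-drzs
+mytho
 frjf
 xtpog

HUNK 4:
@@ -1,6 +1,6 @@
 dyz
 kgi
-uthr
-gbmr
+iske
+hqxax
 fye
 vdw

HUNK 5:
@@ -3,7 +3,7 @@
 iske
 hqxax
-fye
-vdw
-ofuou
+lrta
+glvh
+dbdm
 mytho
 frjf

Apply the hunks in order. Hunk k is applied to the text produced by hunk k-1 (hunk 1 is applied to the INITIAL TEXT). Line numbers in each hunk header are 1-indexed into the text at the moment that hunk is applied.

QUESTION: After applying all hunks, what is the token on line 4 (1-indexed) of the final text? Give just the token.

Answer: hqxax

Derivation:
Hunk 1: at line 2 remove [alvt,aby] add [gbmr,gfso,ycocu] -> 13 lines: dyz kgi uthr gbmr gfso ycocu trro ofuou bbz kxe drzs frjf xtpog
Hunk 2: at line 4 remove [gfso,ycocu,trro] add [fye,vdw] -> 12 lines: dyz kgi uthr gbmr fye vdw ofuou bbz kxe drzs frjf xtpog
Hunk 3: at line 6 remove [bbz,kxe,drzs] add [mytho] -> 10 lines: dyz kgi uthr gbmr fye vdw ofuou mytho frjf xtpog
Hunk 4: at line 1 remove [uthr,gbmr] add [iske,hqxax] -> 10 lines: dyz kgi iske hqxax fye vdw ofuou mytho frjf xtpog
Hunk 5: at line 3 remove [fye,vdw,ofuou] add [lrta,glvh,dbdm] -> 10 lines: dyz kgi iske hqxax lrta glvh dbdm mytho frjf xtpog
Final line 4: hqxax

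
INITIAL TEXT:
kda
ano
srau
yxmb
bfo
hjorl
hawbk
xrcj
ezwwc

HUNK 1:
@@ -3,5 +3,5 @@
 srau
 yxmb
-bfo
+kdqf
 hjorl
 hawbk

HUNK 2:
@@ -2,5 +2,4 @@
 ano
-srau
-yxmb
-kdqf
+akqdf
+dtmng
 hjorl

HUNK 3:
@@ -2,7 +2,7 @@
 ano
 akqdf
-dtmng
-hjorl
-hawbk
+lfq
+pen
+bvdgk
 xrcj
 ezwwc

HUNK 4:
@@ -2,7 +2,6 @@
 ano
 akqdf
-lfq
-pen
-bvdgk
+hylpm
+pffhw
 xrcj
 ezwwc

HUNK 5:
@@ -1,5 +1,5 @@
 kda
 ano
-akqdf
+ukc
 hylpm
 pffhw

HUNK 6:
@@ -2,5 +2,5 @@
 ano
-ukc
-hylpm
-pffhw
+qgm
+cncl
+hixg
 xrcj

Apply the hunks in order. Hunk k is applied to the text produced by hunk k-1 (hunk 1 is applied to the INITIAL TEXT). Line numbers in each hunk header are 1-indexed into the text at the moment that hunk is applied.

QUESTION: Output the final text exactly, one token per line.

Hunk 1: at line 3 remove [bfo] add [kdqf] -> 9 lines: kda ano srau yxmb kdqf hjorl hawbk xrcj ezwwc
Hunk 2: at line 2 remove [srau,yxmb,kdqf] add [akqdf,dtmng] -> 8 lines: kda ano akqdf dtmng hjorl hawbk xrcj ezwwc
Hunk 3: at line 2 remove [dtmng,hjorl,hawbk] add [lfq,pen,bvdgk] -> 8 lines: kda ano akqdf lfq pen bvdgk xrcj ezwwc
Hunk 4: at line 2 remove [lfq,pen,bvdgk] add [hylpm,pffhw] -> 7 lines: kda ano akqdf hylpm pffhw xrcj ezwwc
Hunk 5: at line 1 remove [akqdf] add [ukc] -> 7 lines: kda ano ukc hylpm pffhw xrcj ezwwc
Hunk 6: at line 2 remove [ukc,hylpm,pffhw] add [qgm,cncl,hixg] -> 7 lines: kda ano qgm cncl hixg xrcj ezwwc

Answer: kda
ano
qgm
cncl
hixg
xrcj
ezwwc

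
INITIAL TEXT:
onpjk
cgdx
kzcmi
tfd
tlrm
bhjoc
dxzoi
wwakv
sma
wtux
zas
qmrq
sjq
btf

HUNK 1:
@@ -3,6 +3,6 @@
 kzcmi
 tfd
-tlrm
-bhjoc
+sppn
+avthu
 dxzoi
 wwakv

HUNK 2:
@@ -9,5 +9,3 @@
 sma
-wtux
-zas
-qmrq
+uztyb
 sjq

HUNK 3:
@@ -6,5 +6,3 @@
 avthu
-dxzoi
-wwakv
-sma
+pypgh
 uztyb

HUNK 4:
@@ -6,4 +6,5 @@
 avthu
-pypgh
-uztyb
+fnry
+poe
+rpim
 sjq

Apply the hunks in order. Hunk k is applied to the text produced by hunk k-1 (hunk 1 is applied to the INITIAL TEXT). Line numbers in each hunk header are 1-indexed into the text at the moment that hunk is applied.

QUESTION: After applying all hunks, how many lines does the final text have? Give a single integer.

Answer: 11

Derivation:
Hunk 1: at line 3 remove [tlrm,bhjoc] add [sppn,avthu] -> 14 lines: onpjk cgdx kzcmi tfd sppn avthu dxzoi wwakv sma wtux zas qmrq sjq btf
Hunk 2: at line 9 remove [wtux,zas,qmrq] add [uztyb] -> 12 lines: onpjk cgdx kzcmi tfd sppn avthu dxzoi wwakv sma uztyb sjq btf
Hunk 3: at line 6 remove [dxzoi,wwakv,sma] add [pypgh] -> 10 lines: onpjk cgdx kzcmi tfd sppn avthu pypgh uztyb sjq btf
Hunk 4: at line 6 remove [pypgh,uztyb] add [fnry,poe,rpim] -> 11 lines: onpjk cgdx kzcmi tfd sppn avthu fnry poe rpim sjq btf
Final line count: 11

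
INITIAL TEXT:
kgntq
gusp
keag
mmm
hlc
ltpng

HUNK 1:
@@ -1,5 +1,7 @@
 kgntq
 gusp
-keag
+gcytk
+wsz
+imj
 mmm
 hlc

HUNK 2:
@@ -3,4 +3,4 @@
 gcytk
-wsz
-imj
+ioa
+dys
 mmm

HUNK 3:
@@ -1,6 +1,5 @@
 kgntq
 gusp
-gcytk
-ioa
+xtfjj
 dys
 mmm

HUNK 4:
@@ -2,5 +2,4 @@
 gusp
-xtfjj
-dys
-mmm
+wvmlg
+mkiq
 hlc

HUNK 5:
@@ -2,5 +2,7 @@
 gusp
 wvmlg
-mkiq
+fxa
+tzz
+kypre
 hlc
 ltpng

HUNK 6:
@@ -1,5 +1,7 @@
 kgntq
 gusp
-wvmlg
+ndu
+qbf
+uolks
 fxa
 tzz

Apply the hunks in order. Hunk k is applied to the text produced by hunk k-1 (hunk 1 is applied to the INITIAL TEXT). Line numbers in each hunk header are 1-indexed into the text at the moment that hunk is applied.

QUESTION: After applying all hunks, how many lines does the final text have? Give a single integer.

Answer: 10

Derivation:
Hunk 1: at line 1 remove [keag] add [gcytk,wsz,imj] -> 8 lines: kgntq gusp gcytk wsz imj mmm hlc ltpng
Hunk 2: at line 3 remove [wsz,imj] add [ioa,dys] -> 8 lines: kgntq gusp gcytk ioa dys mmm hlc ltpng
Hunk 3: at line 1 remove [gcytk,ioa] add [xtfjj] -> 7 lines: kgntq gusp xtfjj dys mmm hlc ltpng
Hunk 4: at line 2 remove [xtfjj,dys,mmm] add [wvmlg,mkiq] -> 6 lines: kgntq gusp wvmlg mkiq hlc ltpng
Hunk 5: at line 2 remove [mkiq] add [fxa,tzz,kypre] -> 8 lines: kgntq gusp wvmlg fxa tzz kypre hlc ltpng
Hunk 6: at line 1 remove [wvmlg] add [ndu,qbf,uolks] -> 10 lines: kgntq gusp ndu qbf uolks fxa tzz kypre hlc ltpng
Final line count: 10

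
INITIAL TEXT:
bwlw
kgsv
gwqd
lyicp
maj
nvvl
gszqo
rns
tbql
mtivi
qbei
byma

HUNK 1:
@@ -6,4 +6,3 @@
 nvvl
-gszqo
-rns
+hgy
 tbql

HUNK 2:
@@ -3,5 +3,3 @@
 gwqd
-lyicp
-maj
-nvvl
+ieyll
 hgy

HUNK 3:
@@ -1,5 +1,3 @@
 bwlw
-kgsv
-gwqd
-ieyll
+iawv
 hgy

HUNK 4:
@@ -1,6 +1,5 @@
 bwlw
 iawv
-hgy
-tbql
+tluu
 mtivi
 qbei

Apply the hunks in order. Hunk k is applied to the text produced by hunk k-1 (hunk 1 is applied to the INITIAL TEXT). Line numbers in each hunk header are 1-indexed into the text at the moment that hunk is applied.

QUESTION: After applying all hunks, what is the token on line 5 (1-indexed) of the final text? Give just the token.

Hunk 1: at line 6 remove [gszqo,rns] add [hgy] -> 11 lines: bwlw kgsv gwqd lyicp maj nvvl hgy tbql mtivi qbei byma
Hunk 2: at line 3 remove [lyicp,maj,nvvl] add [ieyll] -> 9 lines: bwlw kgsv gwqd ieyll hgy tbql mtivi qbei byma
Hunk 3: at line 1 remove [kgsv,gwqd,ieyll] add [iawv] -> 7 lines: bwlw iawv hgy tbql mtivi qbei byma
Hunk 4: at line 1 remove [hgy,tbql] add [tluu] -> 6 lines: bwlw iawv tluu mtivi qbei byma
Final line 5: qbei

Answer: qbei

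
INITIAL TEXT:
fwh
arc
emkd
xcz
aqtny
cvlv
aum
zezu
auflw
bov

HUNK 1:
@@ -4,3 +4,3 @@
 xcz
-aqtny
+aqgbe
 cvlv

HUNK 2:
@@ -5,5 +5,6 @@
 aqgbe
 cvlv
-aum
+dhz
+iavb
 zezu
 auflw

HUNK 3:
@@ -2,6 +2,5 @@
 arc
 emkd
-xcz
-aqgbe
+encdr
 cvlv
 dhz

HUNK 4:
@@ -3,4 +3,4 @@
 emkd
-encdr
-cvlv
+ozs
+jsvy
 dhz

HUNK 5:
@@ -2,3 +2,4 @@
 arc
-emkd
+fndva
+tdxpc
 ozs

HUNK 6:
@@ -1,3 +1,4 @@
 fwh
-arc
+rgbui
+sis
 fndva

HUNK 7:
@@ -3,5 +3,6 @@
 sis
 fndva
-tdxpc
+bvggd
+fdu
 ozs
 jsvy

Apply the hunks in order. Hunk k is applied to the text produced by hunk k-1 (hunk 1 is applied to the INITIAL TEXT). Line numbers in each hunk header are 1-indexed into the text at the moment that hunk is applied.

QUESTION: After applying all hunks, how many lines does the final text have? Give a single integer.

Hunk 1: at line 4 remove [aqtny] add [aqgbe] -> 10 lines: fwh arc emkd xcz aqgbe cvlv aum zezu auflw bov
Hunk 2: at line 5 remove [aum] add [dhz,iavb] -> 11 lines: fwh arc emkd xcz aqgbe cvlv dhz iavb zezu auflw bov
Hunk 3: at line 2 remove [xcz,aqgbe] add [encdr] -> 10 lines: fwh arc emkd encdr cvlv dhz iavb zezu auflw bov
Hunk 4: at line 3 remove [encdr,cvlv] add [ozs,jsvy] -> 10 lines: fwh arc emkd ozs jsvy dhz iavb zezu auflw bov
Hunk 5: at line 2 remove [emkd] add [fndva,tdxpc] -> 11 lines: fwh arc fndva tdxpc ozs jsvy dhz iavb zezu auflw bov
Hunk 6: at line 1 remove [arc] add [rgbui,sis] -> 12 lines: fwh rgbui sis fndva tdxpc ozs jsvy dhz iavb zezu auflw bov
Hunk 7: at line 3 remove [tdxpc] add [bvggd,fdu] -> 13 lines: fwh rgbui sis fndva bvggd fdu ozs jsvy dhz iavb zezu auflw bov
Final line count: 13

Answer: 13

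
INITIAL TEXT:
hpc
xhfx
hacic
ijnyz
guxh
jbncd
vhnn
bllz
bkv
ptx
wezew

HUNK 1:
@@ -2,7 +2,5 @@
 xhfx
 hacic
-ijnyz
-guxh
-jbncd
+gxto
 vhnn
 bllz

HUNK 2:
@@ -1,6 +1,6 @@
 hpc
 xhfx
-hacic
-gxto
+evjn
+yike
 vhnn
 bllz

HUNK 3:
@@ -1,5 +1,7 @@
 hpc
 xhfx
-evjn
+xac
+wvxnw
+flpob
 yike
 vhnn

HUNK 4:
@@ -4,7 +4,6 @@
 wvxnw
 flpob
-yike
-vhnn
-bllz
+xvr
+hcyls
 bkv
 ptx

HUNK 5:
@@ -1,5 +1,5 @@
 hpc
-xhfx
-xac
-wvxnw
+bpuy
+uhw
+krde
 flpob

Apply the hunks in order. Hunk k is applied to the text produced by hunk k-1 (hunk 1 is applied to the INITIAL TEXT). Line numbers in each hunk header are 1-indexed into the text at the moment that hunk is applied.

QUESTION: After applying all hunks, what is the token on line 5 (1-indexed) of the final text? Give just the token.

Answer: flpob

Derivation:
Hunk 1: at line 2 remove [ijnyz,guxh,jbncd] add [gxto] -> 9 lines: hpc xhfx hacic gxto vhnn bllz bkv ptx wezew
Hunk 2: at line 1 remove [hacic,gxto] add [evjn,yike] -> 9 lines: hpc xhfx evjn yike vhnn bllz bkv ptx wezew
Hunk 3: at line 1 remove [evjn] add [xac,wvxnw,flpob] -> 11 lines: hpc xhfx xac wvxnw flpob yike vhnn bllz bkv ptx wezew
Hunk 4: at line 4 remove [yike,vhnn,bllz] add [xvr,hcyls] -> 10 lines: hpc xhfx xac wvxnw flpob xvr hcyls bkv ptx wezew
Hunk 5: at line 1 remove [xhfx,xac,wvxnw] add [bpuy,uhw,krde] -> 10 lines: hpc bpuy uhw krde flpob xvr hcyls bkv ptx wezew
Final line 5: flpob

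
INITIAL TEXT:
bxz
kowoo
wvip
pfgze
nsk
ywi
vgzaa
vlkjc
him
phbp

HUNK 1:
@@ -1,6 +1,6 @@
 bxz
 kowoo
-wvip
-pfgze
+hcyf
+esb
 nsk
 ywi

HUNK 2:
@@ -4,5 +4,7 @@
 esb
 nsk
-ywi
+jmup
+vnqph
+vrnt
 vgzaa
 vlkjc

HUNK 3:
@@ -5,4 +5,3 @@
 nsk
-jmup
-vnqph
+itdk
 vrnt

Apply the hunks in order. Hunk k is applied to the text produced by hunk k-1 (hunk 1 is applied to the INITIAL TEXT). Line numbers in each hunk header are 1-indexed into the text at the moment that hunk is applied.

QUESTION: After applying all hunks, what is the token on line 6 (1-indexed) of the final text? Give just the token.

Answer: itdk

Derivation:
Hunk 1: at line 1 remove [wvip,pfgze] add [hcyf,esb] -> 10 lines: bxz kowoo hcyf esb nsk ywi vgzaa vlkjc him phbp
Hunk 2: at line 4 remove [ywi] add [jmup,vnqph,vrnt] -> 12 lines: bxz kowoo hcyf esb nsk jmup vnqph vrnt vgzaa vlkjc him phbp
Hunk 3: at line 5 remove [jmup,vnqph] add [itdk] -> 11 lines: bxz kowoo hcyf esb nsk itdk vrnt vgzaa vlkjc him phbp
Final line 6: itdk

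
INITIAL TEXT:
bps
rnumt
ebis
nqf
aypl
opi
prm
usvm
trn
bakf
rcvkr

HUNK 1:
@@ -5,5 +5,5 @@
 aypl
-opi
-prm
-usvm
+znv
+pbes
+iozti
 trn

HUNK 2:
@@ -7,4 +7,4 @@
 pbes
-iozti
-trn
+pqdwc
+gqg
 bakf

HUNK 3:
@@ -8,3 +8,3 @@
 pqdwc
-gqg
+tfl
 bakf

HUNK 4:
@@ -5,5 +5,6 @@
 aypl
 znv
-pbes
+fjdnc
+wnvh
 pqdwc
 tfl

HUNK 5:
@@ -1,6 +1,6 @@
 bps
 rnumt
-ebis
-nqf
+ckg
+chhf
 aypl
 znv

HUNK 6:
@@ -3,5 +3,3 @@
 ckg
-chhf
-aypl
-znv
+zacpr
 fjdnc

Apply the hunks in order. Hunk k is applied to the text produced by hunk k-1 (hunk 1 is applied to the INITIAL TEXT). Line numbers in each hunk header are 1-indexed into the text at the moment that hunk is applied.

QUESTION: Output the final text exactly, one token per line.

Answer: bps
rnumt
ckg
zacpr
fjdnc
wnvh
pqdwc
tfl
bakf
rcvkr

Derivation:
Hunk 1: at line 5 remove [opi,prm,usvm] add [znv,pbes,iozti] -> 11 lines: bps rnumt ebis nqf aypl znv pbes iozti trn bakf rcvkr
Hunk 2: at line 7 remove [iozti,trn] add [pqdwc,gqg] -> 11 lines: bps rnumt ebis nqf aypl znv pbes pqdwc gqg bakf rcvkr
Hunk 3: at line 8 remove [gqg] add [tfl] -> 11 lines: bps rnumt ebis nqf aypl znv pbes pqdwc tfl bakf rcvkr
Hunk 4: at line 5 remove [pbes] add [fjdnc,wnvh] -> 12 lines: bps rnumt ebis nqf aypl znv fjdnc wnvh pqdwc tfl bakf rcvkr
Hunk 5: at line 1 remove [ebis,nqf] add [ckg,chhf] -> 12 lines: bps rnumt ckg chhf aypl znv fjdnc wnvh pqdwc tfl bakf rcvkr
Hunk 6: at line 3 remove [chhf,aypl,znv] add [zacpr] -> 10 lines: bps rnumt ckg zacpr fjdnc wnvh pqdwc tfl bakf rcvkr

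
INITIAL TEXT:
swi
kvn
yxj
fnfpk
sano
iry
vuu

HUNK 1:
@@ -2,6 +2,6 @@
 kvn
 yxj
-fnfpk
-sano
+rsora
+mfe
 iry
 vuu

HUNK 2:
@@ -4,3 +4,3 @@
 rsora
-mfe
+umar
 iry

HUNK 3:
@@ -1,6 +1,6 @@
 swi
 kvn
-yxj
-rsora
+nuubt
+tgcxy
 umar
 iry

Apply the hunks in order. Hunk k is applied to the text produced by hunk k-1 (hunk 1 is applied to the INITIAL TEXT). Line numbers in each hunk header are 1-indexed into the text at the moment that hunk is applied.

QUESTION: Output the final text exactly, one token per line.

Hunk 1: at line 2 remove [fnfpk,sano] add [rsora,mfe] -> 7 lines: swi kvn yxj rsora mfe iry vuu
Hunk 2: at line 4 remove [mfe] add [umar] -> 7 lines: swi kvn yxj rsora umar iry vuu
Hunk 3: at line 1 remove [yxj,rsora] add [nuubt,tgcxy] -> 7 lines: swi kvn nuubt tgcxy umar iry vuu

Answer: swi
kvn
nuubt
tgcxy
umar
iry
vuu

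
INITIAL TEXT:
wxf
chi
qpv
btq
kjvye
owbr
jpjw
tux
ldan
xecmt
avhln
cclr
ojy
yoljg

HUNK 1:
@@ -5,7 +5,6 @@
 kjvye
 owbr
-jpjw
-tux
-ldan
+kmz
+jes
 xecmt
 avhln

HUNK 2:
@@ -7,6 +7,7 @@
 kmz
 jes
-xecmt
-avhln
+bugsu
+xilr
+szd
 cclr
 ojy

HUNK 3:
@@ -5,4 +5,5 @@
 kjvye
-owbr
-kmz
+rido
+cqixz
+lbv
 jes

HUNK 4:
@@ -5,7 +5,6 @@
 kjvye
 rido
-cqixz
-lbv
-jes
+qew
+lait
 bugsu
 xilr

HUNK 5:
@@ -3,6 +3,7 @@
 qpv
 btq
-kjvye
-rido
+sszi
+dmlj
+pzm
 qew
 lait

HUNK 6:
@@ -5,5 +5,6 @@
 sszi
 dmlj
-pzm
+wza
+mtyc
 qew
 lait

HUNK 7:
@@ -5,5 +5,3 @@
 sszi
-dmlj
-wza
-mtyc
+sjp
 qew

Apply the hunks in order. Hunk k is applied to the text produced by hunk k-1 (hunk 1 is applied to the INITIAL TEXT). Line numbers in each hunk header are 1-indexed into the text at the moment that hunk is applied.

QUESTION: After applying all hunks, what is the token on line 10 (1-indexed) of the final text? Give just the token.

Hunk 1: at line 5 remove [jpjw,tux,ldan] add [kmz,jes] -> 13 lines: wxf chi qpv btq kjvye owbr kmz jes xecmt avhln cclr ojy yoljg
Hunk 2: at line 7 remove [xecmt,avhln] add [bugsu,xilr,szd] -> 14 lines: wxf chi qpv btq kjvye owbr kmz jes bugsu xilr szd cclr ojy yoljg
Hunk 3: at line 5 remove [owbr,kmz] add [rido,cqixz,lbv] -> 15 lines: wxf chi qpv btq kjvye rido cqixz lbv jes bugsu xilr szd cclr ojy yoljg
Hunk 4: at line 5 remove [cqixz,lbv,jes] add [qew,lait] -> 14 lines: wxf chi qpv btq kjvye rido qew lait bugsu xilr szd cclr ojy yoljg
Hunk 5: at line 3 remove [kjvye,rido] add [sszi,dmlj,pzm] -> 15 lines: wxf chi qpv btq sszi dmlj pzm qew lait bugsu xilr szd cclr ojy yoljg
Hunk 6: at line 5 remove [pzm] add [wza,mtyc] -> 16 lines: wxf chi qpv btq sszi dmlj wza mtyc qew lait bugsu xilr szd cclr ojy yoljg
Hunk 7: at line 5 remove [dmlj,wza,mtyc] add [sjp] -> 14 lines: wxf chi qpv btq sszi sjp qew lait bugsu xilr szd cclr ojy yoljg
Final line 10: xilr

Answer: xilr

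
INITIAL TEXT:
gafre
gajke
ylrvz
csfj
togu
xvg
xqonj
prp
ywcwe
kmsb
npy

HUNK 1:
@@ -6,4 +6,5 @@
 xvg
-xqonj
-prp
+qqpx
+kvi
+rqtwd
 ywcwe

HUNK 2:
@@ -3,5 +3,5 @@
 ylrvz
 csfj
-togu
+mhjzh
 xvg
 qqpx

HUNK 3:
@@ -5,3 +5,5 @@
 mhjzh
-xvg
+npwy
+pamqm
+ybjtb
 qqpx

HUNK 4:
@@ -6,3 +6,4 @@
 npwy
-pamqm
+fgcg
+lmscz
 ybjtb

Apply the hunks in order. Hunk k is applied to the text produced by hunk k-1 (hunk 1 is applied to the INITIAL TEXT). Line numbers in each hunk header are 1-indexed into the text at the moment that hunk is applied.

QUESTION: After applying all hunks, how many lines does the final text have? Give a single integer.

Hunk 1: at line 6 remove [xqonj,prp] add [qqpx,kvi,rqtwd] -> 12 lines: gafre gajke ylrvz csfj togu xvg qqpx kvi rqtwd ywcwe kmsb npy
Hunk 2: at line 3 remove [togu] add [mhjzh] -> 12 lines: gafre gajke ylrvz csfj mhjzh xvg qqpx kvi rqtwd ywcwe kmsb npy
Hunk 3: at line 5 remove [xvg] add [npwy,pamqm,ybjtb] -> 14 lines: gafre gajke ylrvz csfj mhjzh npwy pamqm ybjtb qqpx kvi rqtwd ywcwe kmsb npy
Hunk 4: at line 6 remove [pamqm] add [fgcg,lmscz] -> 15 lines: gafre gajke ylrvz csfj mhjzh npwy fgcg lmscz ybjtb qqpx kvi rqtwd ywcwe kmsb npy
Final line count: 15

Answer: 15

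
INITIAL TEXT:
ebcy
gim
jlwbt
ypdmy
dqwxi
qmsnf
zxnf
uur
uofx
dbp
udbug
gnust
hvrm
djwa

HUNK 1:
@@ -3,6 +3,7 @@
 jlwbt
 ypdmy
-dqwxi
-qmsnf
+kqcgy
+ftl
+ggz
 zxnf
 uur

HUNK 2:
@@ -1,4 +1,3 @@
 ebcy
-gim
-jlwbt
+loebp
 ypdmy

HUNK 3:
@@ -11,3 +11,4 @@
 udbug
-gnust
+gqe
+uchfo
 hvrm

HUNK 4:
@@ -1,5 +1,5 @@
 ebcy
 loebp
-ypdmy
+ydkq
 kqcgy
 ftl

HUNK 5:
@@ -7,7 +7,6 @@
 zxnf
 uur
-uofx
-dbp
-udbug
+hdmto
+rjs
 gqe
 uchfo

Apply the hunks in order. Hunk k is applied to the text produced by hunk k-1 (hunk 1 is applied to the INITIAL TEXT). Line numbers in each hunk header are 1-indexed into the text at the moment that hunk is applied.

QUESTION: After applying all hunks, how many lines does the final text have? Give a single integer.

Hunk 1: at line 3 remove [dqwxi,qmsnf] add [kqcgy,ftl,ggz] -> 15 lines: ebcy gim jlwbt ypdmy kqcgy ftl ggz zxnf uur uofx dbp udbug gnust hvrm djwa
Hunk 2: at line 1 remove [gim,jlwbt] add [loebp] -> 14 lines: ebcy loebp ypdmy kqcgy ftl ggz zxnf uur uofx dbp udbug gnust hvrm djwa
Hunk 3: at line 11 remove [gnust] add [gqe,uchfo] -> 15 lines: ebcy loebp ypdmy kqcgy ftl ggz zxnf uur uofx dbp udbug gqe uchfo hvrm djwa
Hunk 4: at line 1 remove [ypdmy] add [ydkq] -> 15 lines: ebcy loebp ydkq kqcgy ftl ggz zxnf uur uofx dbp udbug gqe uchfo hvrm djwa
Hunk 5: at line 7 remove [uofx,dbp,udbug] add [hdmto,rjs] -> 14 lines: ebcy loebp ydkq kqcgy ftl ggz zxnf uur hdmto rjs gqe uchfo hvrm djwa
Final line count: 14

Answer: 14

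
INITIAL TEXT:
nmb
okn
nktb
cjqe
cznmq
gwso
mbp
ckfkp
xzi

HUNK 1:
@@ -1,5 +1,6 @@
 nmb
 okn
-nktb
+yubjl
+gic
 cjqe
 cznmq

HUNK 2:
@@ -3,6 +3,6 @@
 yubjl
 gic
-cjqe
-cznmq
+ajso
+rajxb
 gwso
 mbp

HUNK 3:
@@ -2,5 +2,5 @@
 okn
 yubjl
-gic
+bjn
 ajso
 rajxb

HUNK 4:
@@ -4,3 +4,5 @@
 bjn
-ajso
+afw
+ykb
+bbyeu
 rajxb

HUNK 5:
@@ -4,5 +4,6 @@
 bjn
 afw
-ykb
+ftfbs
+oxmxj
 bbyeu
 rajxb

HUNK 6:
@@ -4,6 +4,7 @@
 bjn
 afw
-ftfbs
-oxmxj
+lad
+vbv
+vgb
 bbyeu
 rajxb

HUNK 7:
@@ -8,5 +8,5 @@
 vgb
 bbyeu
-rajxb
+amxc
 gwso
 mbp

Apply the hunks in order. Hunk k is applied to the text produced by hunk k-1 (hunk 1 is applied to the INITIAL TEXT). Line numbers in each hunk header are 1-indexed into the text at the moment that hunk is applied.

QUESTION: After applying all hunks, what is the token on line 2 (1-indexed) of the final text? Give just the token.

Answer: okn

Derivation:
Hunk 1: at line 1 remove [nktb] add [yubjl,gic] -> 10 lines: nmb okn yubjl gic cjqe cznmq gwso mbp ckfkp xzi
Hunk 2: at line 3 remove [cjqe,cznmq] add [ajso,rajxb] -> 10 lines: nmb okn yubjl gic ajso rajxb gwso mbp ckfkp xzi
Hunk 3: at line 2 remove [gic] add [bjn] -> 10 lines: nmb okn yubjl bjn ajso rajxb gwso mbp ckfkp xzi
Hunk 4: at line 4 remove [ajso] add [afw,ykb,bbyeu] -> 12 lines: nmb okn yubjl bjn afw ykb bbyeu rajxb gwso mbp ckfkp xzi
Hunk 5: at line 4 remove [ykb] add [ftfbs,oxmxj] -> 13 lines: nmb okn yubjl bjn afw ftfbs oxmxj bbyeu rajxb gwso mbp ckfkp xzi
Hunk 6: at line 4 remove [ftfbs,oxmxj] add [lad,vbv,vgb] -> 14 lines: nmb okn yubjl bjn afw lad vbv vgb bbyeu rajxb gwso mbp ckfkp xzi
Hunk 7: at line 8 remove [rajxb] add [amxc] -> 14 lines: nmb okn yubjl bjn afw lad vbv vgb bbyeu amxc gwso mbp ckfkp xzi
Final line 2: okn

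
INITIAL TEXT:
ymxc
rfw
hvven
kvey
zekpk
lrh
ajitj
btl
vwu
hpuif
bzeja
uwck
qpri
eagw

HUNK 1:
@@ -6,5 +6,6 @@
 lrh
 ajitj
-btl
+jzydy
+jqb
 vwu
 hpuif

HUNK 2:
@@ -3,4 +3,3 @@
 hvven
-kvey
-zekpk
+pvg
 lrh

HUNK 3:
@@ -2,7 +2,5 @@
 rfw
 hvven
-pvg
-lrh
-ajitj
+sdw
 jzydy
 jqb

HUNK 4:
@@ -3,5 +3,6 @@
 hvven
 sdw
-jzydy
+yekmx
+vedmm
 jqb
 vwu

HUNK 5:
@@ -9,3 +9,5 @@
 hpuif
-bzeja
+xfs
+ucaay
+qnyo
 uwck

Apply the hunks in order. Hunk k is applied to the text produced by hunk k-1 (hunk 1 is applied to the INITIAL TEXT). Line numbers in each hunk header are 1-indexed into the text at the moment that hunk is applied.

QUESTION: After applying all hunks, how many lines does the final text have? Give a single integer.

Hunk 1: at line 6 remove [btl] add [jzydy,jqb] -> 15 lines: ymxc rfw hvven kvey zekpk lrh ajitj jzydy jqb vwu hpuif bzeja uwck qpri eagw
Hunk 2: at line 3 remove [kvey,zekpk] add [pvg] -> 14 lines: ymxc rfw hvven pvg lrh ajitj jzydy jqb vwu hpuif bzeja uwck qpri eagw
Hunk 3: at line 2 remove [pvg,lrh,ajitj] add [sdw] -> 12 lines: ymxc rfw hvven sdw jzydy jqb vwu hpuif bzeja uwck qpri eagw
Hunk 4: at line 3 remove [jzydy] add [yekmx,vedmm] -> 13 lines: ymxc rfw hvven sdw yekmx vedmm jqb vwu hpuif bzeja uwck qpri eagw
Hunk 5: at line 9 remove [bzeja] add [xfs,ucaay,qnyo] -> 15 lines: ymxc rfw hvven sdw yekmx vedmm jqb vwu hpuif xfs ucaay qnyo uwck qpri eagw
Final line count: 15

Answer: 15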